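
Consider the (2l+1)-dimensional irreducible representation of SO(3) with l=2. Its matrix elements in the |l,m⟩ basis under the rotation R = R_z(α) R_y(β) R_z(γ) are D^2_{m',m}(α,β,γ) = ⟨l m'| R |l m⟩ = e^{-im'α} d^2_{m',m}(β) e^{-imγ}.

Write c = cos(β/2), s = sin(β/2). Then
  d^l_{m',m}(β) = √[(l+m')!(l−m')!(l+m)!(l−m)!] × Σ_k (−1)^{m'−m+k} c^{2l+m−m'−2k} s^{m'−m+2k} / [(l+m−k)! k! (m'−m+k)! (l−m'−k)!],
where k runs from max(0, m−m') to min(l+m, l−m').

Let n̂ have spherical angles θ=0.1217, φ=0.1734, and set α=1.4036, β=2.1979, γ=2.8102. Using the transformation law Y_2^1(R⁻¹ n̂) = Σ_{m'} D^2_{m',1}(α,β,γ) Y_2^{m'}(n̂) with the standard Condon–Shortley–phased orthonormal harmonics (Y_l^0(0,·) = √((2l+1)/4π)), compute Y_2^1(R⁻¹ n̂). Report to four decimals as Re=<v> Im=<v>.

Re=0.3165 Im=0.1603

Need the full column D^2_{m',1} for m'=−2..2 at α=1.4036, β=2.1979, γ=2.8102.
cos(β/2)=0.454532, sin(β/2)=0.890731
d^2_{-2,1}: single k=3 term ⇒ +0.642441;  D = +0.642438-0.001927i
d^2_{-1,1}: k∈[2..3] ⇒ +0.491748 -0.629485 = -0.137738;  D = -0.022515+0.135885i
d^2_{0,1}: k∈[1..2] ⇒ +0.204887 -0.786826 = -0.581939;  D = +0.550276+0.189340i
d^2_{1,1}: k∈[0..1] ⇒ +0.042683 -0.491748 = -0.449064;  D = +0.214737-0.394395i
d^2_{2,1}: single k=0 term ⇒ -0.167290;  D = -0.131562-0.103331i
Y_2^{m'}(θ=0.1217,φ=0.1734) and Σ D·Y over m':
  (+0.6424-0.0019i)·(+0.0054-0.0019i)  (-0.0225+0.1359i)·(+0.0917-0.0161i)  (+0.5503+0.1893i)·(+0.6168+0.0000i)  (+0.2147-0.3944i)·(-0.0917-0.0161i)  (-0.1316-0.1033i)·(+0.0054+0.0019i)
Y_2^1(R⁻¹ n̂) = +0.316455+0.160269i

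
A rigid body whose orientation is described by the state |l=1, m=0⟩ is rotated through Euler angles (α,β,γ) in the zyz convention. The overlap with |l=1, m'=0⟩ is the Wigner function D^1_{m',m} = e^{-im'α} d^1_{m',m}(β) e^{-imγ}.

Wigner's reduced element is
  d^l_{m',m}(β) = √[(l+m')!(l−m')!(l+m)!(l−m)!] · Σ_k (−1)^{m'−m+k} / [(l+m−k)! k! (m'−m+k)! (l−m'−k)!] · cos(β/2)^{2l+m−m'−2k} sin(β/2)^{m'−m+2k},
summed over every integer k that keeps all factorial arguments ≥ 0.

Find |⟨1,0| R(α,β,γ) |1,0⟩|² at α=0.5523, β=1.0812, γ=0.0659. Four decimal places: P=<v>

Split into d^1_{0,0}(β=1.0812) × two z-phases.
With c≡cos(β/2)=0.857400 and s≡sin(β/2)=0.514651, N=[1·1·1·1]^{1/2}=1.000000
k: max(0,(0)−(0))=0 … min(1+(0),1−(0))=1
  k=0: (−1)^0·1.0000/(1)·0.8574^2·0.5147^0 = +0.735135
  k=1: (−1)^1·1.0000/(1)·0.8574^0·0.5147^2 = -0.264865
d^1_{0,0}(1.0812) = +0.735135 -0.264865 = +0.470270
|D^1_{0,0}|² = |d^1_{0,0}(β)|² = (+0.470270)² = 0.221154 (the z-rotation phases have unit modulus)

P=0.2212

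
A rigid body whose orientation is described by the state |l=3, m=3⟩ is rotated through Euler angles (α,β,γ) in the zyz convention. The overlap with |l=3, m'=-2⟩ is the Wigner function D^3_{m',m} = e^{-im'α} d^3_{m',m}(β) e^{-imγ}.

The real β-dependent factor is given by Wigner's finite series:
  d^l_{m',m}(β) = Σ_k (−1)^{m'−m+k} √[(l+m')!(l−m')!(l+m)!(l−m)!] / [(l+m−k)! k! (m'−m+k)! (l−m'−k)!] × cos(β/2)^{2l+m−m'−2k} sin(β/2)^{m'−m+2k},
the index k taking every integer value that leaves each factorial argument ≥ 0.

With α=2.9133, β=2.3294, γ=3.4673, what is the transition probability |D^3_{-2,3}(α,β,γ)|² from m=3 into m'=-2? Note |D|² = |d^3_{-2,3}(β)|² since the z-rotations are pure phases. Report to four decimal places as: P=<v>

Split into d^3_{-2,3}(β=2.3294) × two z-phases.
With c≡cos(β/2)=0.395026 and s≡sin(β/2)=0.918670, N=[1·120·720·1]^{1/2}=293.938769
The bounds max(0,m−m')=5 and min(l+m,l−m')=5 give 1 term
  k=5: (−1)^0·293.9388/(120)·0.3950^1·0.9187^5 = +0.633139
d^3_{-2,3}(2.3294) = +0.633139
|D^3_{-2,3}|² = |d^3_{-2,3}(β)|² = (+0.633139)² = 0.400865 (the z-rotation phases have unit modulus)

P=0.4009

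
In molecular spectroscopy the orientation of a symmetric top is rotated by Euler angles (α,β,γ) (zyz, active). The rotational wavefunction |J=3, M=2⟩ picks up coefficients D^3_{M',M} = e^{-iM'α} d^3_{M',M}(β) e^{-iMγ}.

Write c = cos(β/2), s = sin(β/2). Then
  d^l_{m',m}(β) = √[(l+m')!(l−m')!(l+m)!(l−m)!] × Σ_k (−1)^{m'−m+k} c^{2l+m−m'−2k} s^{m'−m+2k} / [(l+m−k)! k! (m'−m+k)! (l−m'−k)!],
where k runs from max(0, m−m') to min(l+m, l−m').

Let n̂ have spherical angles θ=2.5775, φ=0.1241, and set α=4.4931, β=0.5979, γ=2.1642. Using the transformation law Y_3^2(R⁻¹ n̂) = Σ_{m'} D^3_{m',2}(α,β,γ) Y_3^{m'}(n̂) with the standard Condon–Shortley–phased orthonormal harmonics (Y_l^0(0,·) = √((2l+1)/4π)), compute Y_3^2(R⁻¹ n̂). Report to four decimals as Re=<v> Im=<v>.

Need the full column D^3_{m',2} for m'=−3..3 at α=4.4931, β=0.5979, γ=2.1642.
cos(β/2)=0.955646, sin(β/2)=0.294517
d^3_{-3,2}: single k=5 term ⇒ +0.005187;  D = -0.004994+0.001403i
d^3_{-2,2}: k∈[4..5] ⇒ +0.034356 -0.000653 = +0.033704;  D = -0.001839-0.033653i
d^3_{-1,2}: k∈[3..4] ⇒ +0.141011 -0.006697 = +0.134314;  D = +0.132497+0.022022i
d^3_{0,2}: k∈[2..3] ⇒ +0.396251 -0.037635 = +0.358615;  D = -0.134345+0.332500i
d^3_{1,2}: k∈[1..2] ⇒ +0.742328 -0.141011 = +0.601318;  D = -0.495173-0.341154i
d^3_{2,2}: k∈[0..1] ⇒ +0.761698 -0.361726 = +0.399973;  D = +0.293138-0.272118i
d^3_{3,2}: single k=0 term ⇒ -0.575005;  D = -0.290158-0.496426i
Y_3^{m'}(θ=2.5775,φ=0.1241) and Σ D·Y over m':
  (-0.0050+0.0014i)·(+0.0594-0.0232i)  (-0.0018-0.0337i)·(-0.2393+0.0606i)  (+0.1325+0.0220i)·(+0.4408-0.0550i)  (-0.1343+0.3325i)·(-0.1800+0.0000i)  (-0.4952-0.3412i)·(-0.4408-0.0550i)  (+0.2931-0.2721i)·(-0.2393-0.0606i)  (-0.2902-0.4964i)·(-0.0594-0.0232i)
Y_3^2(R⁻¹ n̂) = +0.204581+0.211874i

Re=0.2046 Im=0.2119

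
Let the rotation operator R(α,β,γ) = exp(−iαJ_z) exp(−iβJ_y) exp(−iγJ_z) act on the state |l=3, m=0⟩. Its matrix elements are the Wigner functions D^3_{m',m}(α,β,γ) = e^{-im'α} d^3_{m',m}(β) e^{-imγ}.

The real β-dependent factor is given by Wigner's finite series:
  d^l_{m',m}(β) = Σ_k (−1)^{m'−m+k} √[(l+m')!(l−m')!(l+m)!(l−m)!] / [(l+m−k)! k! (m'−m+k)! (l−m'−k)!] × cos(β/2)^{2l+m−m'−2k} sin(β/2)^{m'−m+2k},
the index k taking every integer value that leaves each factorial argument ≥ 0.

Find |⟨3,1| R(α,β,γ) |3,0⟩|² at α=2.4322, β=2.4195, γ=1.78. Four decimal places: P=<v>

P=0.2700

First d^3_{1,0}(β=2.4195), then the phase factors e^{-i(1)α} and e^{-i(0)γ}:
With c≡cos(β/2)=0.353253 and s≡sin(β/2)=0.935528, N=[24·2·6·6]^{1/2}=41.569219
The bounds max(0,m−m')=0 and min(l+m,l−m')=2 give 3 terms
  k=0: (−1)^1·41.5692/(12)·0.3533^5·0.9355^1 = -0.017827
  k=1: (−1)^2·41.5692/(4)·0.3533^3·0.9355^3 = +0.375094
  k=2: (−1)^3·41.5692/(12)·0.3533^1·0.9355^5 = -0.876920
d^3_{1,0}(2.4195) = -0.017827 +0.375094 -0.876920 = -0.519653
|D^3_{1,0}|² = |d^3_{1,0}(β)|² = (-0.519653)² = 0.270039 (the z-rotation phases have unit modulus)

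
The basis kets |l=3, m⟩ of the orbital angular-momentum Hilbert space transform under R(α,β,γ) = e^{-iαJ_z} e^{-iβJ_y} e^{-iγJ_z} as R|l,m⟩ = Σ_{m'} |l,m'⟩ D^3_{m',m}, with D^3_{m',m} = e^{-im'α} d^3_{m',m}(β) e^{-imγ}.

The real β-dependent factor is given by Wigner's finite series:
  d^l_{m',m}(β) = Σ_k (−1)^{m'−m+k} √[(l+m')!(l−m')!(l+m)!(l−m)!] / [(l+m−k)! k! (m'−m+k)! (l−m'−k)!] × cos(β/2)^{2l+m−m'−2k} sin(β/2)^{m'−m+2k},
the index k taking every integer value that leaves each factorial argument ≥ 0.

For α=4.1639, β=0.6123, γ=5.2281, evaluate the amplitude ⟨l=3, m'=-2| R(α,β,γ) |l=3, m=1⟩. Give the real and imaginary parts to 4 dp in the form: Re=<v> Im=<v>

Split into d^3_{-2,1}(β=0.6123) × two z-phases.
Half-angle: c=0.953501, s=0.301390. N=√(1·120·24·2)=75.894664
k∈{3,4} keeps every argument non-negative
  k=3: (−1)^0·75.8947/(12)·0.9535^3·0.3014^3 = +0.150100
  k=4: (−1)^1·75.8947/(24)·0.9535^1·0.3014^5 = -0.007498
d^3_{-2,1}(0.6123) = +0.150100 -0.007498 = +0.142601
Attach z-rotation phases: D = e^{-i(-2)(4.1639)}·(+0.142601)·e^{-i(1)(5.2281)} = -0.142476+0.005972i

Re=-0.1425 Im=0.0060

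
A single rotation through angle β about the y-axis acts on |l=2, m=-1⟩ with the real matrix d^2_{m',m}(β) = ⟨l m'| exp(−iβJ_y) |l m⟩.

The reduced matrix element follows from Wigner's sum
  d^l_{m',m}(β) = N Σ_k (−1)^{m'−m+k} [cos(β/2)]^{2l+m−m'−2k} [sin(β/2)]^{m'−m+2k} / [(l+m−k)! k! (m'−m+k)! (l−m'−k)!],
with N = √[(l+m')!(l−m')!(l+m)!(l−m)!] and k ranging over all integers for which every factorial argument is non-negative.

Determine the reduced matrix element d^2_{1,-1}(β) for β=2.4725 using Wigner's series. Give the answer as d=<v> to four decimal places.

d^2_{1,-1}(β=2.4725) via Wigner's sum:
c=cos(2.4725/2)=0.328341, s=sin(2.4725/2)=0.944559; N=√[6·1·1·6]=6.000000
Admissible k: 0..1 (factorial args all ≥0)
  k=0: (−1)^2·6.0000/(2)·0.3283^2·0.9446^2 = +0.288555
  k=1: (−1)^3·6.0000/(6)·0.3283^0·0.9446^4 = -0.796007
d^2_{1,-1}(2.4725) = +0.288555 -0.796007 = -0.507452

d=-0.5075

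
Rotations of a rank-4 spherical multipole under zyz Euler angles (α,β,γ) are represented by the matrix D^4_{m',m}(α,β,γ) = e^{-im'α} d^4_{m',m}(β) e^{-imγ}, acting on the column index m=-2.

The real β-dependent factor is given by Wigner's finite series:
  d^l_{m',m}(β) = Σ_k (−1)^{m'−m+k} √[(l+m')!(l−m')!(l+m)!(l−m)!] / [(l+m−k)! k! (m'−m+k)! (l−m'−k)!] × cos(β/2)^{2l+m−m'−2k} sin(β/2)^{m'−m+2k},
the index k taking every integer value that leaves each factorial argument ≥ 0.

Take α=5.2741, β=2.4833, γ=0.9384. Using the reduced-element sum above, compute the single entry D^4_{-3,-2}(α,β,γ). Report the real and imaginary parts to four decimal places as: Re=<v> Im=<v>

D^4_{-3,-2}(5.2741,2.4833,0.9384) = e^{-i·-3·5.2741}·d^4_{-3,-2}(2.4833)·e^{-i·-2·0.9384}. Compute d first:
Half-angle: c=0.323235, s=0.946319. N=√(1·5040·2·720)=2693.993318
k∈{1,2} keeps every argument non-negative
  k=1: (−1)^0·2693.9933/(720)·0.3232^7·0.9463^1 = +0.001305
  k=2: (−1)^1·2693.9933/(240)·0.3232^5·0.9463^3 = -0.033565
d^4_{-3,-2}(2.4833) = +0.001305 -0.033565 = -0.032260
D = (-0.993471-0.114088i)·(-0.032260)·(-0.301250+0.953545i) = -0.013164+0.029452i

Re=-0.0132 Im=0.0295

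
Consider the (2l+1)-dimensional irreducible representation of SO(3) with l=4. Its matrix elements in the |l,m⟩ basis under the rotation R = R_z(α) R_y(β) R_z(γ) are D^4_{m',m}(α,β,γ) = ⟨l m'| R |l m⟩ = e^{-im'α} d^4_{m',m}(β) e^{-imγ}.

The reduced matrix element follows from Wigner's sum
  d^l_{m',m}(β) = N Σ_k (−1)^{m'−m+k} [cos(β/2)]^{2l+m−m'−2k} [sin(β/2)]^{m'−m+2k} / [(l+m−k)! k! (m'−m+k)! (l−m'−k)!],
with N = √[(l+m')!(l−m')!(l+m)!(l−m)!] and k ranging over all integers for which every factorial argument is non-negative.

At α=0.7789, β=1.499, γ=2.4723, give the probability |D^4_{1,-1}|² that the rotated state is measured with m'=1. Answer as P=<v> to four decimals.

Split into d^4_{1,-1}(β=1.499) × two z-phases.
With c≡cos(β/2)=0.732030 and s≡sin(β/2)=0.681273, N=[120·6·6·120]^{1/2}=720.000000
k∈{0,1,2,3} keeps every argument non-negative
  k=0: (−1)^2·720.0000/(72)·0.7320^6·0.6813^2 = +0.714190
  k=1: (−1)^3·720.0000/(24)·0.7320^4·0.6813^4 = -1.855753
  k=2: (−1)^4·720.0000/(48)·0.7320^2·0.6813^6 = +0.803665
  k=3: (−1)^5·720.0000/(720)·0.7320^0·0.6813^8 = -0.046405
d^4_{1,-1}(1.499) = +0.714190 -1.855753 +0.803665 -0.046405 = -0.384303
|D^4_{1,-1}|² = |d^4_{1,-1}(β)|² = (-0.384303)² = 0.147689 (the z-rotation phases have unit modulus)

P=0.1477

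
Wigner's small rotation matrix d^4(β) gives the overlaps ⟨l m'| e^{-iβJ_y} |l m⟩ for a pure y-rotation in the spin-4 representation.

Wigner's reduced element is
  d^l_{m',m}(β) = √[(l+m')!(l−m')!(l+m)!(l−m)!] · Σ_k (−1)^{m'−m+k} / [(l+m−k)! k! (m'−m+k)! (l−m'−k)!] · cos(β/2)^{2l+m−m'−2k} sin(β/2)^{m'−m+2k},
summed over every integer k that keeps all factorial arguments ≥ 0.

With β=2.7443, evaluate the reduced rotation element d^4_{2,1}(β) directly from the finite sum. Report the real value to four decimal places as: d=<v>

d=-0.0925

d^4_{2,1}(β=2.7443) via Wigner's sum:
c=cos(2.7443/2)=0.197342, s=sin(2.7443/2)=0.980335; N=√[720·2·120·6]=1018.233765
The bounds max(0,m−m')=0 and min(l+m,l−m')=2 give 3 terms
  k=0: (−1)^1·1018.2338/(240)·0.1973^7·0.9803^1 = -0.000048
  k=1: (−1)^2·1018.2338/(48)·0.1973^5·0.9803^3 = +0.005982
  k=2: (−1)^3·1018.2338/(72)·0.1973^3·0.9803^5 = -0.098412
d^4_{2,1}(2.7443) = -0.000048 +0.005982 -0.098412 = -0.092479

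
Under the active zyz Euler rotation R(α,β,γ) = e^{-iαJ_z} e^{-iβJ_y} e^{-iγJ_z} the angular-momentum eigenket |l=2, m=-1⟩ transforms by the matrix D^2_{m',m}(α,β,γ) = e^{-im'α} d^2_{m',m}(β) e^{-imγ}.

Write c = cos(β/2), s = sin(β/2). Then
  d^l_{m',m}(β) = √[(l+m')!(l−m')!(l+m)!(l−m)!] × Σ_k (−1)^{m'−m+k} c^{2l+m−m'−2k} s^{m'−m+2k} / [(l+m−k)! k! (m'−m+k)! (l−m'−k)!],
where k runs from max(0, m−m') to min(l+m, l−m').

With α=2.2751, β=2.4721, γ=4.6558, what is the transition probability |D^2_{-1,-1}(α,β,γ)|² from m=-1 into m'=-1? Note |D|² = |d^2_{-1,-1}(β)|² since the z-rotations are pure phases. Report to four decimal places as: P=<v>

D^2_{-1,-1}(2.2751,2.4721,4.6558) = e^{-i·-1·2.2751}·d^2_{-1,-1}(2.4721)·e^{-i·-1·4.6558}. Compute d first:
With c≡cos(β/2)=0.328530 and s≡sin(β/2)=0.944494, N=[1·6·1·6]^{1/2}=6.000000
k∈{0,1} keeps every argument non-negative
  k=0: (−1)^0·6.0000/(6)·0.3285^4·0.9445^0 = +0.011649
  k=1: (−1)^1·6.0000/(2)·0.3285^2·0.9445^2 = -0.288847
d^2_{-1,-1}(2.4721) = +0.011649 -0.288847 = -0.277198
|D^2_{-1,-1}|² = |d^2_{-1,-1}(β)|² = (-0.277198)² = 0.076839 (the z-rotation phases have unit modulus)

P=0.0768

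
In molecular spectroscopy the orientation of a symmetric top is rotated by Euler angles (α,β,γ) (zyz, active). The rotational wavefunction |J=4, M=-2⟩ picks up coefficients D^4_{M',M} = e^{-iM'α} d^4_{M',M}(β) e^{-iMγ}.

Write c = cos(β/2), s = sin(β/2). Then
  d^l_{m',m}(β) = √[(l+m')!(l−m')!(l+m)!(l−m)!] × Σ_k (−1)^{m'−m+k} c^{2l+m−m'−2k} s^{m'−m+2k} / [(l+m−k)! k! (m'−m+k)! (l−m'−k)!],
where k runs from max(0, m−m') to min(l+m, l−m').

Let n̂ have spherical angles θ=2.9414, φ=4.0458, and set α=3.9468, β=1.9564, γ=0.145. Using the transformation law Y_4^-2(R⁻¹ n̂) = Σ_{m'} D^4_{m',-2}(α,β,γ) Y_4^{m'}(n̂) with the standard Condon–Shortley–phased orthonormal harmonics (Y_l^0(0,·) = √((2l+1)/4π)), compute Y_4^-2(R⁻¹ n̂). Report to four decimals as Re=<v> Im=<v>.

Re=0.2557 Im=0.0634

Need the full column D^4_{m',-2} for m'=−4..4 at α=3.9468, β=1.9564, γ=0.145.
cos(β/2)=0.558517, sin(β/2)=0.829493
d^4_{-4,-2}: single k=2 term ⇒ +0.110515;  D = -0.103067-0.039885i
d^4_{-3,-2}: k∈[1..2] ⇒ +0.052617 -0.348180 = -0.295563;  D = -0.267916+0.124813i
d^4_{-2,-2}: k∈[0..2] ⇒ +0.009469 -0.250624 +0.691014 = +0.449859;  D = -0.145611+0.425641i
d^4_{-1,-2}: k∈[0..2] ⇒ -0.059662 +0.657999 -0.967582 = -0.369245;  D = +0.169064+0.328268i
d^4_{0,-2}: k∈[0..2] ⇒ +0.198136 -1.165429 +0.963986 = -0.003307;  D = -0.003169-0.000946i
d^4_{1,-2}: k∈[0..2] ⇒ -0.438666 +1.451373 -0.640269 = +0.372437;  D = -0.324092+0.183506i
d^4_{2,-2}: k∈[0..2] ⇒ +0.691014 -1.219357 +0.224132 = -0.304211;  D = -0.075375+0.294725i
d^4_{3,-2}: k∈[0..1] ⇒ -0.767994 +0.564665 = -0.203330;  D = -0.107113-0.172829i
d^4_{4,-2}: single k=0 term ⇒ +0.537686;  D = -0.525788-0.112487i
Y_4^{m'}(θ=2.9414,φ=4.0458) and Σ D·Y over m':
  (-0.1031-0.0399i)·(-0.0006+0.0003i)  (-0.2679+0.1248i)·(-0.0088-0.0040i)  (-0.1456+0.4256i)·(-0.0178-0.0736i)  (+0.1691+0.3283i)·(+0.2122-0.2698i)  (-0.0032-0.0009i)·(+0.6847+0.0000i)  (-0.3241+0.1835i)·(-0.2122-0.2698i)  (-0.0754+0.2947i)·(-0.0178+0.0736i)  (-0.1071-0.1728i)·(+0.0088-0.0040i)  (-0.5258-0.1125i)·(-0.0006-0.0003i)
Y_4^-2(R⁻¹ n̂) = +0.255726+0.063355i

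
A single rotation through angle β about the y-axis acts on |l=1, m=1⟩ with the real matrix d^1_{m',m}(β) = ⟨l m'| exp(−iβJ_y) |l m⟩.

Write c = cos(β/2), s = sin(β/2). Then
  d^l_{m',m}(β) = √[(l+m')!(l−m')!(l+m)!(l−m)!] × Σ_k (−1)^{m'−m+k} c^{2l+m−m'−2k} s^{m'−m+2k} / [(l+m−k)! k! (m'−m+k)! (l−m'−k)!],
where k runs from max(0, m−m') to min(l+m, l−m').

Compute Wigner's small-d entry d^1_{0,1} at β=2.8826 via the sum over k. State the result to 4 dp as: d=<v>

d^1_{0,1}(β=2.8826) via Wigner's sum:
With c≡cos(β/2)=0.129135 and s≡sin(β/2)=0.991627, N=[1·1·2·1]^{1/2}=1.414214
The bounds max(0,m−m')=1 and min(l+m,l−m')=1 give 1 term
  k=1: (−1)^0·1.4142/(1)·0.1291^1·0.9916^1 = +0.181095
d^1_{0,1}(2.8826) = +0.181095

d=0.1811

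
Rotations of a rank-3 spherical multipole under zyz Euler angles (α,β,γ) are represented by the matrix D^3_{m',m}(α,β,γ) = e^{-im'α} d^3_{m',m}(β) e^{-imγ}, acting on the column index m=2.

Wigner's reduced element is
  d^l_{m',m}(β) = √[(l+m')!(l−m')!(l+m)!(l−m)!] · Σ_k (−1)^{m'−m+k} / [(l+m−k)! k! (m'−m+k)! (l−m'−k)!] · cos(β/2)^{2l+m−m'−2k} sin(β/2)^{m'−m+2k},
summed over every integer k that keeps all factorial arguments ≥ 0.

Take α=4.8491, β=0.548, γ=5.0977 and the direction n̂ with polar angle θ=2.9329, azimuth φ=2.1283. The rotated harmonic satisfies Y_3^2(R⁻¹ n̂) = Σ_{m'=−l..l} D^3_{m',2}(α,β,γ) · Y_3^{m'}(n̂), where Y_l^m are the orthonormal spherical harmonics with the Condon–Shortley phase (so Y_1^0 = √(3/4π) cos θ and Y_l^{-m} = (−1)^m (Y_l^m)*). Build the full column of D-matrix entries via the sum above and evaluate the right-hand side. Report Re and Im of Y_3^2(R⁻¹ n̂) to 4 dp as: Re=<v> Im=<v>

Need the full column D^3_{m',2} for m'=−3..3 at α=4.8491, β=0.548, γ=5.0977.
cos(β/2)=0.962696, sin(β/2)=0.270584
d^3_{-3,2}: single k=5 term ⇒ +0.003420;  D = -0.001206-0.003201i
d^3_{-2,2}: k∈[4..5] ⇒ +0.024840 -0.000392 = +0.024448;  D = +0.021488-0.011661i
d^3_{-1,2}: k∈[3..4] ⇒ +0.111791 -0.004416 = +0.107375;  D = +0.063598+0.086514i
d^3_{0,2}: k∈[2..3] ⇒ +0.344448 -0.027211 = +0.317236;  D = -0.227610+0.220981i
d^3_{1,2}: k∈[1..2] ⇒ +0.707537 -0.111791 = +0.595746;  D = -0.469367-0.366890i
d^3_{2,2}: k∈[0..1] ⇒ +0.796042 -0.314436 = +0.481605;  D = +0.242117-0.416321i
d^3_{3,2}: single k=0 term ⇒ -0.548056;  D = -0.506893-0.208385i
Y_3^{m'}(θ=2.9329,φ=2.1283) and Σ D·Y over m':
  (-0.0012-0.0032i)·(+0.0037-0.0004i)  (+0.0215-0.0117i)·(+0.0189-0.0385i)  (+0.0636+0.0865i)·(-0.1341-0.2151i)  (-0.2276+0.2210i)·(-0.6518+0.0000i)  (-0.4694-0.3669i)·(+0.1341-0.2151i)  (+0.2421-0.4163i)·(+0.0189+0.0385i)  (-0.5069-0.2084i)·(-0.0037-0.0004i)
Y_3^2(R⁻¹ n̂) = +0.038946-0.116198i

Re=0.0389 Im=-0.1162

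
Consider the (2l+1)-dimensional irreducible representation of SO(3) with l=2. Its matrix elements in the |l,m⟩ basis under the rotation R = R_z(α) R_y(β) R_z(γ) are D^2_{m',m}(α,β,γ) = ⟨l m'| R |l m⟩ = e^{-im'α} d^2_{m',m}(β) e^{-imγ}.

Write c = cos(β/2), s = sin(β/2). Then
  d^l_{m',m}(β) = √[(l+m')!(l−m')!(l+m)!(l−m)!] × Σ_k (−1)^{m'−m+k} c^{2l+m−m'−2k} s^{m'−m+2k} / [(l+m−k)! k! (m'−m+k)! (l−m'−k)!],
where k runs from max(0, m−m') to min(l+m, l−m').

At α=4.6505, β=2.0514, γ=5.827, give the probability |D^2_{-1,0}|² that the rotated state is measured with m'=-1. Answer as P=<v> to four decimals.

D^2_{-1,0}(4.6505,2.0514,5.827) = e^{-i·-1·4.6505}·d^2_{-1,0}(2.0514)·e^{-i·0·5.827}. Compute d first:
With c≡cos(β/2)=0.518500 and s≡sin(β/2)=0.855077, N=[1·6·2·2]^{1/2}=4.898979
k: max(0,(0)−(-1))=1 … min(2+(0),2−(-1))=2
  k=1: (−1)^0·4.8990/(2)·0.5185^3·0.8551^1 = +0.291963
  k=2: (−1)^1·4.8990/(2)·0.5185^1·0.8551^3 = -0.794037
d^2_{-1,0}(2.0514) = +0.291963 -0.794037 = -0.502074
|D^2_{-1,0}|² = |d^2_{-1,0}(β)|² = (-0.502074)² = 0.252078 (the z-rotation phases have unit modulus)

P=0.2521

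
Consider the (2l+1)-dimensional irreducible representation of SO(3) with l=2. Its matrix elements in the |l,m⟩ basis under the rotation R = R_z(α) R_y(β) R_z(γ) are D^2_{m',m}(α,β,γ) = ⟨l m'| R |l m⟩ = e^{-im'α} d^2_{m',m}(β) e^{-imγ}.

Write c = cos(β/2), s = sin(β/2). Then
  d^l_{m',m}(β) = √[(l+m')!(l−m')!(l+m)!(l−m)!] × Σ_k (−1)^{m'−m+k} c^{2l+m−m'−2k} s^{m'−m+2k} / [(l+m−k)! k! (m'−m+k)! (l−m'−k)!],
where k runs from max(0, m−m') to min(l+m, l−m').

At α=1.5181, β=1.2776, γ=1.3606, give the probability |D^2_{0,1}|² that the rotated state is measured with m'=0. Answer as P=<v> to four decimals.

P=0.1148

First d^2_{0,1}(β=1.2776), then the phase factors e^{-i(0)α} and e^{-i(1)γ}:
Half-angle: c=0.802812, s=0.596232. N=√(2·2·6·1)=4.898979
Admissible k: 1..2 (factorial args all ≥0)
  k=1: (−1)^0·4.8990/(2)·0.8028^3·0.5962^1 = +0.755671
  k=2: (−1)^1·4.8990/(2)·0.8028^1·0.5962^3 = -0.416808
d^2_{0,1}(1.2776) = +0.755671 -0.416808 = +0.338862
|D^2_{0,1}|² = |d^2_{0,1}(β)|² = (+0.338862)² = 0.114828 (the z-rotation phases have unit modulus)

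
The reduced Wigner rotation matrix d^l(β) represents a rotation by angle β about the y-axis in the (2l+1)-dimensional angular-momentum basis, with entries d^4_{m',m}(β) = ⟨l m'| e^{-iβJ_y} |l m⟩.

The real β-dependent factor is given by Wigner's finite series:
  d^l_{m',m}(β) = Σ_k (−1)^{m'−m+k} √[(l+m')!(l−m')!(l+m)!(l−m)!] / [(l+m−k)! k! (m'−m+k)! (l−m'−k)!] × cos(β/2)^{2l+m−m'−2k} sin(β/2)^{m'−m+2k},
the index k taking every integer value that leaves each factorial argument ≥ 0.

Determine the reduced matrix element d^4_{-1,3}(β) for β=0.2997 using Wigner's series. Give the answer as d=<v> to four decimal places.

d=0.0062

d^4_{-1,3}(β=0.2997) via Wigner's sum:
With c≡cos(β/2)=0.988793 and s≡sin(β/2)=0.149290, N=[6·120·5040·1]^{1/2}=1904.940944
k∈{4,5} keeps every argument non-negative
  k=4: (−1)^0·1904.9409/(144)·0.9888^4·0.1493^4 = +0.006281
  k=5: (−1)^1·1904.9409/(240)·0.9888^2·0.1493^6 = -0.000086
d^4_{-1,3}(0.2997) = +0.006281 -0.000086 = +0.006196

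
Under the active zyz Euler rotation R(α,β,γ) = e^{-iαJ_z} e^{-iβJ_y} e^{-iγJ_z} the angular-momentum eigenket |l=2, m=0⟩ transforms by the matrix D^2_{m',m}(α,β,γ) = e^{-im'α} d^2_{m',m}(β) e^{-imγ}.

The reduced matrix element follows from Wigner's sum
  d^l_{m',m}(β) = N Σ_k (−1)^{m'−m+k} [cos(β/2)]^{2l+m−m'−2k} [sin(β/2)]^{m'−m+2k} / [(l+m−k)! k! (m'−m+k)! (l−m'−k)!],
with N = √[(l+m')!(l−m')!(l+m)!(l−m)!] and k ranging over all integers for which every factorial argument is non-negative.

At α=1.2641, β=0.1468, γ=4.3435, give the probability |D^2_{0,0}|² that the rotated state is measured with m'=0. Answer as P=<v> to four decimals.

First d^2_{0,0}(β=0.1468), then the phase factors e^{-i(0)α} and e^{-i(0)γ}:
Half-angle: c=0.997307, s=0.073334. N=√(2·2·2·2)=4.000000
The bounds max(0,m−m')=0 and min(l+m,l−m')=2 give 3 terms
  k=0: (−1)^0·4.0000/(4)·0.9973^4·0.0733^0 = +0.989273
  k=1: (−1)^1·4.0000/(1)·0.9973^2·0.0733^2 = -0.021396
  k=2: (−1)^2·4.0000/(4)·0.9973^0·0.0733^4 = +0.000029
d^2_{0,0}(0.1468) = +0.989273 -0.021396 +0.000029 = +0.967906
|D^2_{0,0}|² = |d^2_{0,0}(β)|² = (+0.967906)² = 0.936842 (the z-rotation phases have unit modulus)

P=0.9368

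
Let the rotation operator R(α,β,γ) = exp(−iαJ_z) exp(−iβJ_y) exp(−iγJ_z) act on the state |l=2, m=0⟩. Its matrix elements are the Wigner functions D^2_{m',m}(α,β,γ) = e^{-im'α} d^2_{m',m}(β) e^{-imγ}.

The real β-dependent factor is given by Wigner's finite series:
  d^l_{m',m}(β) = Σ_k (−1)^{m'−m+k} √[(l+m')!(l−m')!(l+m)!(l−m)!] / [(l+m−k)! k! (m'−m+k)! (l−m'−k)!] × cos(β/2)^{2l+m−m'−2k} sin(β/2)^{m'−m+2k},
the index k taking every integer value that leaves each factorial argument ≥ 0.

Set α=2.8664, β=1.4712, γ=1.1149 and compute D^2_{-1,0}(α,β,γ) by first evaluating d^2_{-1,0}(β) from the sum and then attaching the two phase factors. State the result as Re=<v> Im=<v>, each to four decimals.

Re=-0.1166 Im=0.0329

D^2_{-1,0}(2.8664,1.4712,1.1149) = e^{-i·-1·2.8664}·d^2_{-1,0}(1.4712)·e^{-i·0·1.1149}. Compute d first:
With c≡cos(β/2)=0.741428 and s≡sin(β/2)=0.671032, N=[1·6·2·2]^{1/2}=4.898979
k: max(0,(0)−(-1))=1 … min(2+(0),2−(-1))=2
  k=1: (−1)^0·4.8990/(2)·0.7414^3·0.6710^1 = +0.669925
  k=2: (−1)^1·4.8990/(2)·0.7414^1·0.6710^3 = -0.548750
d^2_{-1,0}(1.4712) = +0.669925 -0.548750 = +0.121175
Attach z-rotation phases: D = e^{-i(-1)(2.8664)}·(+0.121175)·e^{-i(0)(1.1149)} = -0.116616+0.032927i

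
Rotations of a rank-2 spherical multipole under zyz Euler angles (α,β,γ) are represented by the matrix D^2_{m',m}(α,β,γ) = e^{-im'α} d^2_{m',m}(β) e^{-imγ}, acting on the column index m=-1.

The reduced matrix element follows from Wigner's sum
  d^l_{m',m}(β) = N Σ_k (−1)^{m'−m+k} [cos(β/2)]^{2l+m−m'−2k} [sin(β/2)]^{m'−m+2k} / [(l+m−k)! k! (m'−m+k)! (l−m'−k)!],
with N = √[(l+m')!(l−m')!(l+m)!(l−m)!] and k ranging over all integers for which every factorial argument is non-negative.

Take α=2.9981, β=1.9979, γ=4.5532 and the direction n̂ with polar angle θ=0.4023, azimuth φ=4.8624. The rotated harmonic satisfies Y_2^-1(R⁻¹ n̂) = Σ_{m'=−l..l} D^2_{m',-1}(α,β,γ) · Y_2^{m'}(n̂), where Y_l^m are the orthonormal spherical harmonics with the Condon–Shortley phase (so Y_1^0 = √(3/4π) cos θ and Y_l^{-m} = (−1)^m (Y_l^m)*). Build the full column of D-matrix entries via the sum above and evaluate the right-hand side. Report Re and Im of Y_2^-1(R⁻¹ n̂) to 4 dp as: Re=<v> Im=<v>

Re=0.0916 Im=-0.3143

Need the full column D^2_{m',-1} for m'=−2..2 at α=2.9981, β=1.9979, γ=4.5532.
cos(β/2)=0.541186, sin(β/2)=0.840903
d^2_{-2,-1}: single k=1 term ⇒ +0.266572;  D = -0.115030-0.240476i
d^2_{-1,-1}: k∈[0..1] ⇒ +0.085780 -0.621306 = -0.535526;  D = -0.159630-0.511182i
d^2_{0,-1}: k∈[0..1] ⇒ -0.326483 +0.788242 = +0.461760;  D = -0.073197-0.455921i
d^2_{1,-1}: k∈[0..1] ⇒ +0.621306 -0.500016 = +0.121290;  D = +0.001904+0.121275i
d^2_{2,-1}: single k=0 term ⇒ -0.643597;  D = -0.082026+0.638349i
Y_2^{m'}(θ=0.4023,φ=4.8624) and Σ D·Y over m':
  (-0.1150-0.2405i)·(-0.0566+0.0175i)  (-0.1596-0.5112i)·(+0.0416+0.2752i)  (-0.0732-0.4559i)·(+0.4857+0.0000i)  (+0.0019+0.1213i)·(-0.0416+0.2752i)  (-0.0820+0.6383i)·(-0.0566-0.0175i)
Y_2^-1(R⁻¹ n̂) = +0.091559-0.314257i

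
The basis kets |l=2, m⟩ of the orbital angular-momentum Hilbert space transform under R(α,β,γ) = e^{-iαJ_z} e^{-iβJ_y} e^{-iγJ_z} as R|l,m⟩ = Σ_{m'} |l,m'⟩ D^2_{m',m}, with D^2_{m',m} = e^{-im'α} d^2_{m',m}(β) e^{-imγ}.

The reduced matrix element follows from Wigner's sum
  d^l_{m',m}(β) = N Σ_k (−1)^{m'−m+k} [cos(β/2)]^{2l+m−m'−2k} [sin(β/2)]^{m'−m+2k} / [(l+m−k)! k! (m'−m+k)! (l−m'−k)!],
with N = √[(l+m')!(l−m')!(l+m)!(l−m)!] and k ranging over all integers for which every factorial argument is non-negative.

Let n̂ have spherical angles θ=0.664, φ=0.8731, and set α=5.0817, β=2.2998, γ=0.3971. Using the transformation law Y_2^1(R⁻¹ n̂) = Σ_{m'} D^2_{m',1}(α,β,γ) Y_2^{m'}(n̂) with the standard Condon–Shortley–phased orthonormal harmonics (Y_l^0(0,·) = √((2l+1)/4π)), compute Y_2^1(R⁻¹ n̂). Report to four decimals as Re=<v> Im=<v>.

Need the full column D^2_{m',1} for m'=−2..2 at α=5.0817, β=2.2998, γ=0.3971.
cos(β/2)=0.408579, sin(β/2)=0.912723
d^2_{-2,1}: single k=3 term ⇒ +0.621331;  D = -0.585446-0.208097i
d^2_{-1,1}: k∈[2..3] ⇒ +0.417206 -0.693995 = -0.276788;  D = +0.007691+0.276682i
d^2_{0,1}: k∈[1..2] ⇒ +0.152490 -0.760972 = -0.608481;  D = -0.561133+0.235328i
d^2_{1,1}: k∈[0..1] ⇒ +0.027868 -0.417206 = -0.389338;  D = -0.270027-0.280481i
d^2_{2,1}: single k=0 term ⇒ -0.124508;  D = +0.052477-0.112908i
Y_2^{m'}(θ=0.664,φ=0.8731) and Σ D·Y over m':
  (-0.5854-0.2081i)·(-0.0256-0.1445i)  (+0.0077+0.2767i)·(+0.2409-0.2873i)  (-0.5611+0.2353i)·(+0.2714+0.0000i)  (-0.2700-0.2805i)·(-0.2409-0.2873i)  (+0.0525-0.1129i)·(-0.0256+0.1445i)
Y_2^1(R⁻¹ n̂) = -0.086611+0.373832i

Re=-0.0866 Im=0.3738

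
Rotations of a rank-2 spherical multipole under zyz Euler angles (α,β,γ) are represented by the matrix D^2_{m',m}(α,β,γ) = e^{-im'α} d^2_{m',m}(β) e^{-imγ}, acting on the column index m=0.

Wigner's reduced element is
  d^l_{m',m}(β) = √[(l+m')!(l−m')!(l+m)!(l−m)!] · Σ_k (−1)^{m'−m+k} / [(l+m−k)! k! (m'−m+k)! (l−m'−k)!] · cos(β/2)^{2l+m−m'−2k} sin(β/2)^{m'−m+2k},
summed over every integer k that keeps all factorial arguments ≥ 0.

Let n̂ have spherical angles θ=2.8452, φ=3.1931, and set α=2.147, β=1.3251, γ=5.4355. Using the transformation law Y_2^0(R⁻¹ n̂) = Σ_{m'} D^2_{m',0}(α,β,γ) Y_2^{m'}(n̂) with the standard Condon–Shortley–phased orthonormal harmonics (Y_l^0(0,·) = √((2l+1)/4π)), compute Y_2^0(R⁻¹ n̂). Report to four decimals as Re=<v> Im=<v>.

Re=-0.3076 Im=0.0000

Need the full column D^2_{m',0} for m'=−2..2 at α=2.147, β=1.3251, γ=5.4355.
cos(β/2)=0.788426, sin(β/2)=0.615129
d^2_{-2,0}: single k=2 term ⇒ +0.576143;  D = -0.234081-0.526448i
d^2_{-1,0}: k∈[1..2] ⇒ +0.738457 -0.449507 = +0.288951;  D = -0.157433+0.242296i
d^2_{0,0}: k∈[0..2] ⇒ +0.386406 -0.940838 +0.143175 = -0.411257;  D = -0.411257+0.000000i
d^2_{1,0}: k∈[0..1] ⇒ -0.738457 +0.449507 = -0.288951;  D = +0.157433+0.242296i
d^2_{2,0}: single k=0 term ⇒ +0.576143;  D = -0.234081+0.526448i
Y_2^{m'}(θ=2.8452,φ=3.1931) and Σ D·Y over m':
  (-0.2341-0.5264i)·(+0.0328-0.0034i)  (-0.1574+0.2423i)·(+0.2155-0.0111i)  (-0.4113+0.0000i)·(+0.5501+0.0000i)  (+0.1574+0.2423i)·(-0.2155-0.0111i)  (-0.2341+0.5264i)·(+0.0328+0.0034i)
Y_2^0(R⁻¹ n̂) = -0.307607+0.000000i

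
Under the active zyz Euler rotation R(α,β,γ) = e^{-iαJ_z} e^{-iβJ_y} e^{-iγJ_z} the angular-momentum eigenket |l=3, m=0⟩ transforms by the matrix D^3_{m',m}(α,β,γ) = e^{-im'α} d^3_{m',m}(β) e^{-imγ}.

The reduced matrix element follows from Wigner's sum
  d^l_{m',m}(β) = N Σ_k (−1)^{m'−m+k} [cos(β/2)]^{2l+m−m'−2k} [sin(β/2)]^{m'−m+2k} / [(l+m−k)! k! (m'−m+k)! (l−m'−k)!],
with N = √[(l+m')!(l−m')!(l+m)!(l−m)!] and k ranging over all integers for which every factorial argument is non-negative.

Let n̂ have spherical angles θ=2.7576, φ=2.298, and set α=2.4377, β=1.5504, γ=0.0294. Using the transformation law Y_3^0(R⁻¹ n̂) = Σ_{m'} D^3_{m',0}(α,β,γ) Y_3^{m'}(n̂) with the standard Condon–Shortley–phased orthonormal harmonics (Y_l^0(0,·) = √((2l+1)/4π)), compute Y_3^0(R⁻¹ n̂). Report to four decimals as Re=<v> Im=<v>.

Need the full column D^3_{m',0} for m'=−3..3 at α=2.4377, β=1.5504, γ=0.0294.
cos(β/2)=0.714281, sin(β/2)=0.699859
d^3_{-3,0}: single k=3 term ⇒ +0.558668;  D = +0.287654+0.478921i
d^3_{-2,0}: k∈[2..3] ⇒ +0.698326 -0.670411 = +0.027915;  D = +0.004530-0.027545i
d^3_{-1,0}: k∈[1..3] ⇒ +0.450762 -1.298228 +0.415444 = -0.432022;  D = +0.329343-0.279601i
d^3_{0,0}: k∈[0..3] ⇒ +0.132805 -1.147467 +1.101597 -0.117507 = -0.030571;  D = -0.030571+0.000000i
d^3_{1,0}: k∈[0..2] ⇒ -0.450762 +1.298228 -0.415444 = +0.432022;  D = -0.329343-0.279601i
d^3_{2,0}: k∈[0..1] ⇒ +0.698326 -0.670411 = +0.027915;  D = +0.004530+0.027545i
d^3_{3,0}: single k=0 term ⇒ -0.558668;  D = -0.287654+0.478921i
Y_3^{m'}(θ=2.7576,φ=2.298) and Σ D·Y over m':
  (+0.2877+0.4789i)·(+0.0180-0.0126i)  (+0.0045-0.0275i)·(+0.0154-0.1321i)  (+0.3293-0.2796i)·(-0.2655-0.2983i)  (-0.0306+0.0000i)·(-0.4492+0.0000i)  (-0.3293-0.2796i)·(+0.2655-0.2983i)  (+0.0045+0.0275i)·(+0.0154+0.1321i)  (-0.2877+0.4789i)·(-0.0180-0.0126i)
Y_3^0(R⁻¹ n̂) = -0.312690+0.000000i

Re=-0.3127 Im=0.0000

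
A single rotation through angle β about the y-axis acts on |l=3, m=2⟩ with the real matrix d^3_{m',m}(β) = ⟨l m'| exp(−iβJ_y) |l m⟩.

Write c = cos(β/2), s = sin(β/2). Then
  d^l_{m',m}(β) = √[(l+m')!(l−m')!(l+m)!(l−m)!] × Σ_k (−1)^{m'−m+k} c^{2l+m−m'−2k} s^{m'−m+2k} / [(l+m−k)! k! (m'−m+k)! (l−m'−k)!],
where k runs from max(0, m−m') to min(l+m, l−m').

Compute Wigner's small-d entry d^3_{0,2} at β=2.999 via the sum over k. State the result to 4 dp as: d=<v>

d^3_{0,2}(β=2.999) via Wigner's sum:
c=cos(2.999/2)=0.071236, s=sin(2.999/2)=0.997459; N=√[6·6·120·1]=65.726707
The bounds max(0,m−m')=2 and min(l+m,l−m')=3 give 2 terms
  k=2: (−1)^0·65.7267/(12)·0.0712^4·0.9975^2 = +0.000140
  k=3: (−1)^1·65.7267/(12)·0.0712^2·0.9975^4 = -0.027513
d^3_{0,2}(2.999) = +0.000140 -0.027513 = -0.027373

d=-0.0274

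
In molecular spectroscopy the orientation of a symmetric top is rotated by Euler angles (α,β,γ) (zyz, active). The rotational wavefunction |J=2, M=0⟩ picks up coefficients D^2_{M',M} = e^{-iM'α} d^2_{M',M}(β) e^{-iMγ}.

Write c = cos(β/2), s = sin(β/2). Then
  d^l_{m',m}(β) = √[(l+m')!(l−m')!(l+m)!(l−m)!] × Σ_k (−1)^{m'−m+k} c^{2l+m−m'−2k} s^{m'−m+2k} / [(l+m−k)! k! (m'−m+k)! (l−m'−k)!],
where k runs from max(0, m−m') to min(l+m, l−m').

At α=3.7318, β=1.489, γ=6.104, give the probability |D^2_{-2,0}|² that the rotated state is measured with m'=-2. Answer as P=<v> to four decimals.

D^2_{-2,0}(3.7318,1.489,6.104) = e^{-i·-2·3.7318}·d^2_{-2,0}(1.489)·e^{-i·0·6.104}. Compute d first:
Half-angle: c=0.735427, s=0.677604. N=√(1·24·2·2)=9.797959
k: max(0,(0)−(-2))=2 … min(2+(0),2−(-2))=2
  k=2: (−1)^0·9.7980/(4)·0.7354^2·0.6776^2 = +0.608284
d^2_{-2,0}(1.489) = +0.608284
|D^2_{-2,0}|² = |d^2_{-2,0}(β)|² = (+0.608284)² = 0.370010 (the z-rotation phases have unit modulus)

P=0.3700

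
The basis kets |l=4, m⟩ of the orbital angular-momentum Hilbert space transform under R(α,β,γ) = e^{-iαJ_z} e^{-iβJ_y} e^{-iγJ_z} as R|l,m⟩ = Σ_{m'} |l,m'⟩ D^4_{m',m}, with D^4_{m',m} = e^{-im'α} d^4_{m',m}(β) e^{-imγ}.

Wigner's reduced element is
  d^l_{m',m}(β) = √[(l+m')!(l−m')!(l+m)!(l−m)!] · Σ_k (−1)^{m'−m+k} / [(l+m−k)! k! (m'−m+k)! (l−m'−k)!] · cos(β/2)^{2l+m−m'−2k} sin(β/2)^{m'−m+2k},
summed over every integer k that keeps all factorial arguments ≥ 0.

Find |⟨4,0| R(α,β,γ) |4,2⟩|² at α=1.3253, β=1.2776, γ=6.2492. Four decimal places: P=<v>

P=0.0226

D^4_{0,2}(1.3253,1.2776,6.2492) = e^{-i·0·1.3253}·d^4_{0,2}(1.2776)·e^{-i·2·6.2492}. Compute d first:
Half-angle: c=0.802812, s=0.596232. N=√(24·24·720·2)=910.735966
Admissible k: 2..4 (factorial args all ≥0)
  k=2: (−1)^0·910.7360/(96)·0.8028^6·0.5962^2 = +0.902890
  k=3: (−1)^1·910.7360/(36)·0.8028^4·0.5962^4 = -1.328029
  k=4: (−1)^2·910.7360/(96)·0.8028^2·0.5962^6 = +0.274690
d^4_{0,2}(1.2776) = +0.902890 -1.328029 +0.274690 = -0.150449
|D^4_{0,2}|² = |d^4_{0,2}(β)|² = (-0.150449)² = 0.022635 (the z-rotation phases have unit modulus)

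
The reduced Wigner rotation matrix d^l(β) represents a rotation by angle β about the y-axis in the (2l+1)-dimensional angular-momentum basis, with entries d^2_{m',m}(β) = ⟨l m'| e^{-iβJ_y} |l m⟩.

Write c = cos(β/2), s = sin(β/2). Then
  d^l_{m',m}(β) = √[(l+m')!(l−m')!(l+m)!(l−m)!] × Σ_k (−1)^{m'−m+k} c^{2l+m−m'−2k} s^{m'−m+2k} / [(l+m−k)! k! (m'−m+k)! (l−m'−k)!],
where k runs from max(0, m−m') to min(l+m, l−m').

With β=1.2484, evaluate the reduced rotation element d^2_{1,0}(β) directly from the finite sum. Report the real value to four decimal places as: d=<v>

d^2_{1,0}(β=1.2484) via Wigner's sum:
c=cos(1.2484/2)=0.811431, s=sin(1.2484/2)=0.584448; N=√[6·1·2·2]=4.898979
k∈{0,1} keeps every argument non-negative
  k=0: (−1)^1·4.8990/(2)·0.8114^3·0.5844^1 = -0.764850
  k=1: (−1)^2·4.8990/(2)·0.8114^1·0.5844^3 = +0.396794
d^2_{1,0}(1.2484) = -0.764850 +0.396794 = -0.368056

d=-0.3681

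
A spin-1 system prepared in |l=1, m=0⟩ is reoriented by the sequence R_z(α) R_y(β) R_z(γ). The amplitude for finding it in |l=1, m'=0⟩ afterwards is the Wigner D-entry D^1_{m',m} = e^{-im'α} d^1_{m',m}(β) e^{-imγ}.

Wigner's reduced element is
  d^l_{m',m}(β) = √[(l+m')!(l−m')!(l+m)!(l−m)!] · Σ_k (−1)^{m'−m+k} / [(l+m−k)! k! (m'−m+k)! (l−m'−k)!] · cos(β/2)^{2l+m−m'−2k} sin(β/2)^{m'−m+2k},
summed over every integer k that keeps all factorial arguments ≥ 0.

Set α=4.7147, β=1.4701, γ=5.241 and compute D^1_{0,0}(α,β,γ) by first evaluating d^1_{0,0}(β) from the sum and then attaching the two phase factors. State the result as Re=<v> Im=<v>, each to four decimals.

First d^1_{0,0}(β=1.4701), then the phase factors e^{-i(0)α} and e^{-i(0)γ}:
c=cos(1.4701/2)=0.741797, s=sin(1.4701/2)=0.670624; N=√[1·1·1·1]=1.000000
Admissible k: 0..1 (factorial args all ≥0)
  k=0: (−1)^0·1.0000/(1)·0.7418^2·0.6706^0 = +0.550263
  k=1: (−1)^1·1.0000/(1)·0.7418^0·0.6706^2 = -0.449737
d^1_{0,0}(1.4701) = +0.550263 -0.449737 = +0.100526
D = (+1.000000+0.000000i)·(+0.100526)·(+1.000000+0.000000i) = +0.100526+0.000000i

Re=0.1005 Im=0.0000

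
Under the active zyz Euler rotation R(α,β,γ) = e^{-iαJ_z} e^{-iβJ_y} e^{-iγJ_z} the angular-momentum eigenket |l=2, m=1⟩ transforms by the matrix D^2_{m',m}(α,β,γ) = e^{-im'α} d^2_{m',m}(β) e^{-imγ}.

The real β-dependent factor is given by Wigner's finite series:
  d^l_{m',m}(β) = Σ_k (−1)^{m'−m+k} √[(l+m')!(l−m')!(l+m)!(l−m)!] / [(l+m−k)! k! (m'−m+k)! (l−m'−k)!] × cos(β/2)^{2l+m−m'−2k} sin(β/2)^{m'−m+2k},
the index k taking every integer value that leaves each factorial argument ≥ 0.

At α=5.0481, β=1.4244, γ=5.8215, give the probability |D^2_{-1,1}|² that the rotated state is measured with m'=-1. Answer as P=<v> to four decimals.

P=0.3043

D^2_{-1,1}(5.0481,1.4244,5.8215) = e^{-i·-1·5.0481}·d^2_{-1,1}(1.4244)·e^{-i·1·5.8215}. Compute d first:
With c≡cos(β/2)=0.756926 and s≡sin(β/2)=0.653501, N=[1·6·6·1]^{1/2}=6.000000
Admissible k: 2..3 (factorial args all ≥0)
  k=2: (−1)^0·6.0000/(2)·0.7569^2·0.6535^2 = +0.734041
  k=3: (−1)^1·6.0000/(6)·0.7569^0·0.6535^4 = -0.182383
d^2_{-1,1}(1.4244) = +0.734041 -0.182383 = +0.551658
|D^2_{-1,1}|² = |d^2_{-1,1}(β)|² = (+0.551658)² = 0.304326 (the z-rotation phases have unit modulus)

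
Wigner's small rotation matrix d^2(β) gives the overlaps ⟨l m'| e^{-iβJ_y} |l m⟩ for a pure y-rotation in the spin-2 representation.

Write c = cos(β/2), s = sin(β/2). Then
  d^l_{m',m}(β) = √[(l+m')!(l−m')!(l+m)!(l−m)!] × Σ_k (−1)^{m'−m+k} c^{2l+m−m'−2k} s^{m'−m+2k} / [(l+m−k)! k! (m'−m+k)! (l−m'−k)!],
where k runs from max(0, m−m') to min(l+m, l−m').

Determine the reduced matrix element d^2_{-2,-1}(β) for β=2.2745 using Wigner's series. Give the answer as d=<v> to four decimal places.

d=0.1346

d^2_{-2,-1}(β=2.2745) via Wigner's sum:
With c≡cos(β/2)=0.420092 and s≡sin(β/2)=0.907482, N=[1·24·1·6]^{1/2}=12.000000
Admissible k: 1..1 (factorial args all ≥0)
  k=1: (−1)^0·12.0000/(6)·0.4201^3·0.9075^1 = +0.134555
d^2_{-2,-1}(2.2745) = +0.134555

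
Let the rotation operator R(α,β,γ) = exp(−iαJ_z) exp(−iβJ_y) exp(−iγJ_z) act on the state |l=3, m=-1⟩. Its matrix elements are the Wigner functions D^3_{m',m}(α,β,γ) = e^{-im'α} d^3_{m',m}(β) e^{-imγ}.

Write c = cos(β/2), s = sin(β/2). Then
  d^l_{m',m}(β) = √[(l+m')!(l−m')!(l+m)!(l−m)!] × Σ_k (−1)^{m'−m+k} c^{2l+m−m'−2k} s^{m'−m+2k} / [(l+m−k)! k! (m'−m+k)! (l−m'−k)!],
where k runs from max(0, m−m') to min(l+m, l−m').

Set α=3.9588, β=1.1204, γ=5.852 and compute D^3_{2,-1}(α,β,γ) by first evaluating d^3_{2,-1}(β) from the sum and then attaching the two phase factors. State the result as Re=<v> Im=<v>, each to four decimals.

Re=0.2200 Im=0.4078

D^3_{2,-1}(3.9588,1.1204,5.852) = e^{-i·2·3.9588}·d^3_{2,-1}(1.1204)·e^{-i·-1·5.852}. Compute d first:
c=cos(1.1204/2)=0.847149, s=sin(1.1204/2)=0.531356; N=√[120·1·2·24]=75.894664
k∈{0,1} keeps every argument non-negative
  k=0: (−1)^3·75.8947/(12)·0.8471^3·0.5314^3 = -0.576853
  k=1: (−1)^4·75.8947/(24)·0.8471^1·0.5314^5 = +0.113471
d^3_{2,-1}(1.1204) = -0.576853 +0.113471 = -0.463382
Attach z-rotation phases: D = e^{-i(2)(3.9588)}·(-0.463382)·e^{-i(-1)(5.852)} = +0.220041+0.407804i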